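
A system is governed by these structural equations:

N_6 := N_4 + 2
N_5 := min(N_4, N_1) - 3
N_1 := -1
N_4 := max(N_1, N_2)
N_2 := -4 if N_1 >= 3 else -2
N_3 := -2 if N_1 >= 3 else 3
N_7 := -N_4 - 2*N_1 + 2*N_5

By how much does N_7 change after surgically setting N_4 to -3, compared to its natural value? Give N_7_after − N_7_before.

The intervention breaks the incoming arrows to N_4: N_4 := max(N_1, N_2) no longer applies, and N_4 = -3.
N_5 = min(N_4, N_1) - 3  [with N_4=-3, N_1=-1]  = -6
N_7 = -N_4 - 2*N_1 + 2*N_5  [with N_4=-3, N_1=-1, N_5=-6]  = -7
Without intervention: N_2 = -4 if N_1 >= 3 else -2  [with N_1=-1]  = -2; N_4 = max(N_1, N_2)  [with N_1=-1, N_2=-2]  = -1; N_5 = min(N_4, N_1) - 3  [with N_4=-1, N_1=-1]  = -4; N_7 = -N_4 - 2*N_1 + 2*N_5  [with N_4=-1, N_1=-1, N_5=-4]  = -5.
Change = -7 − (-5) = -2.

-2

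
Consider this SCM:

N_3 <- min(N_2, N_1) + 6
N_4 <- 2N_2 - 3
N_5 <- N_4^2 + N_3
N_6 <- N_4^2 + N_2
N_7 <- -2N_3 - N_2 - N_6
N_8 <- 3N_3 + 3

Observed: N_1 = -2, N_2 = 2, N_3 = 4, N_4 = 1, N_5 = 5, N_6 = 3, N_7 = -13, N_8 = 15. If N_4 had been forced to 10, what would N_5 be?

Intervening sets N_4 = 10 and removes its equation (N_4 <- 2N_2 - 3).
N_3 = min(N_2, N_1) + 6  [with N_2=2, N_1=-2]  = 4
N_5 = N_4^2 + N_3  [with N_4=10, N_3=4]  = 104

104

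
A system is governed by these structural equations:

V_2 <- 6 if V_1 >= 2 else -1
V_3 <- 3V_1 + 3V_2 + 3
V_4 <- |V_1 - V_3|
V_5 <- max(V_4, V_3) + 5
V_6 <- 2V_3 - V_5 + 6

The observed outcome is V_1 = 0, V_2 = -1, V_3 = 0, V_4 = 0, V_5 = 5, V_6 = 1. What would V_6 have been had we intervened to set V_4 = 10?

Under do(V_4=10), the mechanism V_4 <- |V_1 - V_3| is discarded; V_4 is fixed at 10.
V_2 = 6 if V_1 >= 2 else -1  [with V_1=0]  = -1
V_3 = 3V_1 + 3V_2 + 3  [with V_1=0, V_2=-1]  = 0
V_5 = max(V_4, V_3) + 5  [with V_4=10, V_3=0]  = 15
V_6 = 2V_3 - V_5 + 6  [with V_3=0, V_5=15]  = -9

-9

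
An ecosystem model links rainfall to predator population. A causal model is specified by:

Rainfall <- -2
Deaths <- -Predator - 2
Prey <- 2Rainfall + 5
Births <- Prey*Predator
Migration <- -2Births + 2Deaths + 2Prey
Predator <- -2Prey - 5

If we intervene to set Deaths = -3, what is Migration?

The intervention breaks the incoming arrows to Deaths: Deaths <- -Predator - 2 no longer applies, and Deaths = -3.
Prey = 2Rainfall + 5  [with Rainfall=-2]  = 1
Predator = -2Prey - 5  [with Prey=1]  = -7
Births = Prey*Predator  [with Prey=1, Predator=-7]  = -7
Migration = -2Births + 2Deaths + 2Prey  [with Births=-7, Deaths=-3, Prey=1]  = 10

10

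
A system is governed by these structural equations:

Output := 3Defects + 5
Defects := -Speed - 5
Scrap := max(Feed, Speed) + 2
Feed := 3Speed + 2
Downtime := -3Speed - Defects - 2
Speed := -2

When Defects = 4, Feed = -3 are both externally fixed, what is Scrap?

0

The joint intervention fixes Defects = 4, Feed = -3, removing each variable's own equation.
Scrap = max(Feed, Speed) + 2  [with Feed=-3, Speed=-2]  = 0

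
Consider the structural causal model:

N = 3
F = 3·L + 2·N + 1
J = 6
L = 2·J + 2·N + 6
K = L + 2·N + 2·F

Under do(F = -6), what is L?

Under do(F=-6), the mechanism F = 3·L + 2·N + 1 is discarded; F is fixed at -6.
Since L is not a descendant of the intervened variable, it is unaffected.
L = 2·J + 2·N + 6  [with J=6, N=3]  = 24

24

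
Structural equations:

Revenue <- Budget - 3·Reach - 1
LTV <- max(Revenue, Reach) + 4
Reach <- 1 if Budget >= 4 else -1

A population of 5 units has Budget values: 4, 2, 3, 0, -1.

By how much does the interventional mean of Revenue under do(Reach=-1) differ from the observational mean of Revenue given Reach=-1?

Every unit gets Reach=-1 under the intervention. Revenue values become 6, 4, 5, 2, 1; E[Revenue|do(Reach=-1)] = 3.6.
Observing Reach=-1 restricts to units where Reach's equation naturally yields -1: Budget ∈ {2, 3, 0, -1}. In that subpopulation Revenue = 4, 5, 2, 1, mean 3.
Difference = 3.6 − 3 = 0.6.

0.6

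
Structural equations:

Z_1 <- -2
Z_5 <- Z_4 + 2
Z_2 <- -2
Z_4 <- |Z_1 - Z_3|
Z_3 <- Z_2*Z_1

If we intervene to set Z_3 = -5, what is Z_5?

do(Z_3=-5) replaces the equation Z_3 <- Z_2*Z_1 with the constant Z_3 = -5.
Z_4 = |Z_1 - Z_3|  [with Z_1=-2, Z_3=-5]  = 3
Z_5 = Z_4 + 2  [with Z_4=3]  = 5

5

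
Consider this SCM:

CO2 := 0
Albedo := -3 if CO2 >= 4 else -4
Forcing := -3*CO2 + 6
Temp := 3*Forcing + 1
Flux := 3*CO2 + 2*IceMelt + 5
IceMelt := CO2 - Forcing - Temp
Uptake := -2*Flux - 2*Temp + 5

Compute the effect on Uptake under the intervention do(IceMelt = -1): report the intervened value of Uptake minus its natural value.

The intervention breaks the incoming arrows to IceMelt: IceMelt := CO2 - Forcing - Temp no longer applies, and IceMelt = -1.
Forcing = -3*CO2 + 6  [with CO2=0]  = 6
Temp = 3*Forcing + 1  [with Forcing=6]  = 19
Flux = 3*CO2 + 2*IceMelt + 5  [with CO2=0, IceMelt=-1]  = 3
Uptake = -2*Flux - 2*Temp + 5  [with Flux=3, Temp=19]  = -39
Without intervention: Forcing = -3*CO2 + 6  [with CO2=0]  = 6; Temp = 3*Forcing + 1  [with Forcing=6]  = 19; IceMelt = CO2 - Forcing - Temp  [with CO2=0, Forcing=6, Temp=19]  = -25; Flux = 3*CO2 + 2*IceMelt + 5  [with CO2=0, IceMelt=-25]  = -45; Uptake = -2*Flux - 2*Temp + 5  [with Flux=-45, Temp=19]  = 57.
Change = -39 − 57 = -96.

-96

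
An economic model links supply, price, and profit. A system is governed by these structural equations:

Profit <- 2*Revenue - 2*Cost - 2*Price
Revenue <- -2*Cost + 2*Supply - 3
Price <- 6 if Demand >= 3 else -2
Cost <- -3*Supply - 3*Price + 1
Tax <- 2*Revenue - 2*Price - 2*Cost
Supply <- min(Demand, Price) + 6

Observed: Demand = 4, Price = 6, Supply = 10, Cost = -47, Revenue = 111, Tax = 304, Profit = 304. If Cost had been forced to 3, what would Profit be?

4

The intervention breaks the incoming arrows to Cost: Cost <- -3*Supply - 3*Price + 1 no longer applies, and Cost = 3.
Price = 6 if Demand >= 3 else -2  [with Demand=4]  = 6
Supply = min(Demand, Price) + 6  [with Demand=4, Price=6]  = 10
Revenue = -2*Cost + 2*Supply - 3  [with Cost=3, Supply=10]  = 11
Profit = 2*Revenue - 2*Cost - 2*Price  [with Revenue=11, Cost=3, Price=6]  = 4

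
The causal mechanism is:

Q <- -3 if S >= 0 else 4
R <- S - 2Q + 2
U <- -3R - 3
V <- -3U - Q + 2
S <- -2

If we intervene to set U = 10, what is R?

Under do(U=10), the mechanism U <- -3R - 3 is discarded; U is fixed at 10.
Since R is not a descendant of the intervened variable, it is unaffected.
Q = -3 if S >= 0 else 4  [with S=-2]  = 4
R = S - 2Q + 2  [with S=-2, Q=4]  = -8

-8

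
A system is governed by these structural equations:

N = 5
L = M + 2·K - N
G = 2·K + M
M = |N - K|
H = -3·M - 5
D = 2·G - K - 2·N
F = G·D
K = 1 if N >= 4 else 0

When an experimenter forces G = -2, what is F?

30

The intervention breaks the incoming arrows to G: G = 2·K + M no longer applies, and G = -2.
K = 1 if N >= 4 else 0  [with N=5]  = 1
D = 2·G - K - 2·N  [with G=-2, K=1, N=5]  = -15
F = G·D  [with G=-2, D=-15]  = 30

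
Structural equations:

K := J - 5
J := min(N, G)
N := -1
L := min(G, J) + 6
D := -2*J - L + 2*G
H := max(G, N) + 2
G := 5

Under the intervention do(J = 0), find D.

4

The intervention breaks the incoming arrows to J: J := min(N, G) no longer applies, and J = 0.
L = min(G, J) + 6  [with G=5, J=0]  = 6
D = -2*J - L + 2*G  [with J=0, L=6, G=5]  = 4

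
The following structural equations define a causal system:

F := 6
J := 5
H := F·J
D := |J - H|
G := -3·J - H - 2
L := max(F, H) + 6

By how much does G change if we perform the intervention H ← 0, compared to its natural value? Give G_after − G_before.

do(H=0) replaces the equation H := F·J with the constant H = 0.
G = -3·J - H - 2  [with J=5, H=0]  = -17
Without intervention: H = F·J  [with F=6, J=5]  = 30; G = -3·J - H - 2  [with J=5, H=30]  = -47.
Change = -17 − (-47) = 30.

30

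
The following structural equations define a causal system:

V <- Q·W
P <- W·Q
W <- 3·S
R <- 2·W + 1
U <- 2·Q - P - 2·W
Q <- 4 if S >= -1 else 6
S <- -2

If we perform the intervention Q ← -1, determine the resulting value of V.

6

do(Q=-1) replaces the equation Q <- 4 if S >= -1 else 6 with the constant Q = -1.
W = 3·S  [with S=-2]  = -6
V = Q·W  [with Q=-1, W=-6]  = 6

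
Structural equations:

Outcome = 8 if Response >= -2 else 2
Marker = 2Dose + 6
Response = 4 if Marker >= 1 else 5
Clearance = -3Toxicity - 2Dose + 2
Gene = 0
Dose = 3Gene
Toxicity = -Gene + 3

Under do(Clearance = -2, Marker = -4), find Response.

5

Under do(Clearance = -2, Marker = -4), each intervened variable's structural equation is replaced by its fixed value.
Response = 4 if Marker >= 1 else 5  [with Marker=-4]  = 5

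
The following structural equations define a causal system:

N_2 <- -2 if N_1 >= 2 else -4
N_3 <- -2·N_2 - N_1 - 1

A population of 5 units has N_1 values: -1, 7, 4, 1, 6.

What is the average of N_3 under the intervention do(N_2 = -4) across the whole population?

Every unit gets N_2=-4 under the intervention. N_3 values become 8, 0, 3, 6, 1; E[N_3|do(N_2=-4)] = 3.6.

3.6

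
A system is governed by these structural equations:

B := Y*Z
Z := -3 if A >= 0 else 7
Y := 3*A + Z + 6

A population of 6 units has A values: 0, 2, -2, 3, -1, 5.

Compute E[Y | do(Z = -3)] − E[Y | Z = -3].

Under do(Z=-3), Z's equation is replaced by Z=-3 for every unit. Per-unit Y: 3, 9, -3, 12, 0, 18. Mean = 6.5.
E[Y|Z=-3] averages over only the 4 units with Z=-3 (A = 0, 2, 3, 5): Y = 3, 9, 12, 18, mean 10.5.
Difference = 6.5 − 10.5 = -4.

-4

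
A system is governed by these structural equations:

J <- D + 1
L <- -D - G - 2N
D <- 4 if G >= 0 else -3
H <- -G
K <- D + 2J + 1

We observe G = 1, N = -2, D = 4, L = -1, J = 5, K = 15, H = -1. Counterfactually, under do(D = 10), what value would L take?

The intervention breaks the incoming arrows to D: D <- 4 if G >= 0 else -3 no longer applies, and D = 10.
L = -D - G - 2N  [with D=10, G=1, N=-2]  = -7

-7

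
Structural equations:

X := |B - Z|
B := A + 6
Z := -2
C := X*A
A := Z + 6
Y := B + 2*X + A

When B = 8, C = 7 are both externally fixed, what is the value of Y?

The joint intervention fixes B = 8, C = 7, removing each variable's own equation.
A = Z + 6  [with Z=-2]  = 4
X = |B - Z|  [with B=8, Z=-2]  = 10
Y = B + 2*X + A  [with B=8, X=10, A=4]  = 32

32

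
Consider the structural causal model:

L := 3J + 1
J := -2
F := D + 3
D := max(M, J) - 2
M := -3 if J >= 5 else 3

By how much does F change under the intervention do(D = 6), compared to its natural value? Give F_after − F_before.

5

Intervening sets D = 6 and removes its equation (D := max(M, J) - 2).
F = D + 3  [with D=6]  = 9
Without intervention: M = -3 if J >= 5 else 3  [with J=-2]  = 3; D = max(M, J) - 2  [with M=3, J=-2]  = 1; F = D + 3  [with D=1]  = 4.
Change = 9 − 4 = 5.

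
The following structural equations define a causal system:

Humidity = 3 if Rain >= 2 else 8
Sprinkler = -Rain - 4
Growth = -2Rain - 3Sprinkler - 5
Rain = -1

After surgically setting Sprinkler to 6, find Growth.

-21

The intervention breaks the incoming arrows to Sprinkler: Sprinkler = -Rain - 4 no longer applies, and Sprinkler = 6.
Growth = -2Rain - 3Sprinkler - 5  [with Rain=-1, Sprinkler=6]  = -21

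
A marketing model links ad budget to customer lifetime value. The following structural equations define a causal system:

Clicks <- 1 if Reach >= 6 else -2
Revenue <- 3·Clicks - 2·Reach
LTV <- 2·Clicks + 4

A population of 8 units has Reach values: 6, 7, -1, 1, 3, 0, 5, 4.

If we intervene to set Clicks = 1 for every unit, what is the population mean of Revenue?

-3.25

Under do(Clicks=1), Clicks's equation is replaced by Clicks=1 for every unit. Per-unit Revenue: -9, -11, 5, 1, -3, 3, -7, -5. Mean = -3.25.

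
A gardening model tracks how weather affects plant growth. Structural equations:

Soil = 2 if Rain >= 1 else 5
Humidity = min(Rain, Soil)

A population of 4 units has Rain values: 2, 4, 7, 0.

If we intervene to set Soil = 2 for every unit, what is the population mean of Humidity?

1.5

Every unit gets Soil=2 under the intervention. Humidity values become 2, 2, 2, 0; E[Humidity|do(Soil=2)] = 1.5.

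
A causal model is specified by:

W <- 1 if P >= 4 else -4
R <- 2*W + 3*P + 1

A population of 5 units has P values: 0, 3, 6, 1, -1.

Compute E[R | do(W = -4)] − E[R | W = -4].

3.15

Every unit gets W=-4 under the intervention. R values become -7, 2, 11, -4, -10; E[R|do(W=-4)] = -1.6.
E[R|W=-4] averages over only the 4 units with W=-4 (P = 0, 3, 1, -1): R = -7, 2, -4, -10, mean -4.75.
Difference = -1.6 − (-4.75) = 3.15.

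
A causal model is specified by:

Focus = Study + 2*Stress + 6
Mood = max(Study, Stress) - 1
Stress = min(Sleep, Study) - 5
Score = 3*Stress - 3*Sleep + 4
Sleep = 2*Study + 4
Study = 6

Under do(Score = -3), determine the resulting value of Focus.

The intervention breaks the incoming arrows to Score: Score = 3*Stress - 3*Sleep + 4 no longer applies, and Score = -3.
Since Focus is not a descendant of the intervened variable, it is unaffected.
Sleep = 2*Study + 4  [with Study=6]  = 16
Stress = min(Sleep, Study) - 5  [with Sleep=16, Study=6]  = 1
Focus = Study + 2*Stress + 6  [with Study=6, Stress=1]  = 14

14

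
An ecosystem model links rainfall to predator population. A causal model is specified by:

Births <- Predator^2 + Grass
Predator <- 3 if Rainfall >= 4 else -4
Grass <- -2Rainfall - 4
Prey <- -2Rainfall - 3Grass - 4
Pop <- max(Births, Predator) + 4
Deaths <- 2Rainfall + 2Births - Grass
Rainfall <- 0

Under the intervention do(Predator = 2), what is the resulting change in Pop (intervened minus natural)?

-10

The intervention breaks the incoming arrows to Predator: Predator <- 3 if Rainfall >= 4 else -4 no longer applies, and Predator = 2.
Grass = -2Rainfall - 4  [with Rainfall=0]  = -4
Births = Predator^2 + Grass  [with Predator=2, Grass=-4]  = 0
Pop = max(Births, Predator) + 4  [with Births=0, Predator=2]  = 6
Without intervention: Grass = -2Rainfall - 4  [with Rainfall=0]  = -4; Predator = 3 if Rainfall >= 4 else -4  [with Rainfall=0]  = -4; Births = Predator^2 + Grass  [with Predator=-4, Grass=-4]  = 12; Pop = max(Births, Predator) + 4  [with Births=12, Predator=-4]  = 16.
Change = 6 − 16 = -10.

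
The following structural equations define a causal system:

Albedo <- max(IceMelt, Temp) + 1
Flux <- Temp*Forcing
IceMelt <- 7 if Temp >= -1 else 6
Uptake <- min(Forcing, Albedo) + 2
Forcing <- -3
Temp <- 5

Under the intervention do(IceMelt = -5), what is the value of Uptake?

-1

The intervention breaks the incoming arrows to IceMelt: IceMelt <- 7 if Temp >= -1 else 6 no longer applies, and IceMelt = -5.
Albedo = max(IceMelt, Temp) + 1  [with IceMelt=-5, Temp=5]  = 6
Uptake = min(Forcing, Albedo) + 2  [with Forcing=-3, Albedo=6]  = -1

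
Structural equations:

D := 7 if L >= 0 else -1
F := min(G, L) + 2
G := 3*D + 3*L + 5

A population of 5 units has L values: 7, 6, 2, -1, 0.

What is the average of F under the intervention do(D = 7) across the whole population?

4.8

do(D=7) breaks D's dependence on L. With D=7 fixed, F across the units is 9, 8, 4, 1, 2, mean 4.8.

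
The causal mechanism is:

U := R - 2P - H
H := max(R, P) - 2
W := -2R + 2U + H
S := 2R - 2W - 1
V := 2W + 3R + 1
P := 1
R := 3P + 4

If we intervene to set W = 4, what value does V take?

Under do(W=4), the mechanism W := -2R + 2U + H is discarded; W is fixed at 4.
R = 3P + 4  [with P=1]  = 7
V = 2W + 3R + 1  [with W=4, R=7]  = 30

30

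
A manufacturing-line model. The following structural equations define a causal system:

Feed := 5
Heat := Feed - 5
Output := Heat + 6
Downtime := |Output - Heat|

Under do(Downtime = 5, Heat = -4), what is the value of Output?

2

Setting Downtime = 5, Heat = -4 by intervention discards those variables' equations.
Output = Heat + 6  [with Heat=-4]  = 2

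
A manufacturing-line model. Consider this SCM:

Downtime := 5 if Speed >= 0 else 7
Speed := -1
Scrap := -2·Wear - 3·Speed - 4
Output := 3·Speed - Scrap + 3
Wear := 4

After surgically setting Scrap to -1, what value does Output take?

1

The intervention breaks the incoming arrows to Scrap: Scrap := -2·Wear - 3·Speed - 4 no longer applies, and Scrap = -1.
Output = 3·Speed - Scrap + 3  [with Speed=-1, Scrap=-1]  = 1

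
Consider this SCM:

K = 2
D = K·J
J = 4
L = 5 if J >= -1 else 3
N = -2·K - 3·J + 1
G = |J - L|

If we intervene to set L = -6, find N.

-15

The intervention breaks the incoming arrows to L: L = 5 if J >= -1 else 3 no longer applies, and L = -6.
Since N is not a descendant of the intervened variable, it is unaffected.
N = -2·K - 3·J + 1  [with K=2, J=4]  = -15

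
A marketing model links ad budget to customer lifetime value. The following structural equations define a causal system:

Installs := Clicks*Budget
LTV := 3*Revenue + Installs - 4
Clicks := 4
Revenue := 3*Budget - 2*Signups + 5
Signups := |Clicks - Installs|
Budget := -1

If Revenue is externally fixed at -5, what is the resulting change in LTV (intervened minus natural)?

The intervention breaks the incoming arrows to Revenue: Revenue := 3*Budget - 2*Signups + 5 no longer applies, and Revenue = -5.
Installs = Clicks*Budget  [with Clicks=4, Budget=-1]  = -4
LTV = 3*Revenue + Installs - 4  [with Revenue=-5, Installs=-4]  = -23
Without intervention: Installs = Clicks*Budget  [with Clicks=4, Budget=-1]  = -4; Signups = |Clicks - Installs|  [with Clicks=4, Installs=-4]  = 8; Revenue = 3*Budget - 2*Signups + 5  [with Budget=-1, Signups=8]  = -14; LTV = 3*Revenue + Installs - 4  [with Revenue=-14, Installs=-4]  = -50.
Change = -23 − (-50) = 27.

27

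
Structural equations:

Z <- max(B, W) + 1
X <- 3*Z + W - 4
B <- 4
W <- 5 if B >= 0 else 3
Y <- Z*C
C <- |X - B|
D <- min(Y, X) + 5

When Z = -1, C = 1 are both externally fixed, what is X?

-2

The joint intervention fixes Z = -1, C = 1, removing each variable's own equation.
W = 5 if B >= 0 else 3  [with B=4]  = 5
X = 3*Z + W - 4  [with Z=-1, W=5]  = -2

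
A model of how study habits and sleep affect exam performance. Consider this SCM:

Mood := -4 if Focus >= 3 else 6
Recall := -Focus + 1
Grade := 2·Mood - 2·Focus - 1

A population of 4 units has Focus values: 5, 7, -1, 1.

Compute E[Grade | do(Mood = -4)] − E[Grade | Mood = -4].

Every unit gets Mood=-4 under the intervention. Grade values become -19, -23, -7, -11; E[Grade|do(Mood=-4)] = -15.
E[Grade|Mood=-4] averages over only the 2 units with Mood=-4 (Focus = 5, 7): Grade = -19, -23, mean -21.
Difference = -15 − (-21) = 6.

6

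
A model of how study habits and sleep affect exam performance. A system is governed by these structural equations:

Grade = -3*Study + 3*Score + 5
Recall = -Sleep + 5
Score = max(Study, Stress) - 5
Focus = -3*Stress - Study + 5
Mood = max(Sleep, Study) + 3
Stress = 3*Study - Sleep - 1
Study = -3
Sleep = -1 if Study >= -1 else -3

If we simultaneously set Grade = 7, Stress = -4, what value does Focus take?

Under do(Grade = 7, Stress = -4), each intervened variable's structural equation is replaced by its fixed value.
Focus = -3*Stress - Study + 5  [with Stress=-4, Study=-3]  = 20

20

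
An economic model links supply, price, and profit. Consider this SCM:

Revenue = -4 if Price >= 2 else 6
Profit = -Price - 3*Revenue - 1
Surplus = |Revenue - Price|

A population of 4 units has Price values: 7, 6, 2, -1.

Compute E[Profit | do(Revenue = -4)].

Under do(Revenue=-4), Revenue's equation is replaced by Revenue=-4 for every unit. Per-unit Profit: 4, 5, 9, 12. Mean = 7.5.

7.5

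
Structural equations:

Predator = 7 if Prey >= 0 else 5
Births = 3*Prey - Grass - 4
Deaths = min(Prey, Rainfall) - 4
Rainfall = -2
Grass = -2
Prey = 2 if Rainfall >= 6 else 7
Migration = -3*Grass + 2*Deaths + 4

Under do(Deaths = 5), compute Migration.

Intervening sets Deaths = 5 and removes its equation (Deaths = min(Prey, Rainfall) - 4).
Migration = -3*Grass + 2*Deaths + 4  [with Grass=-2, Deaths=5]  = 20

20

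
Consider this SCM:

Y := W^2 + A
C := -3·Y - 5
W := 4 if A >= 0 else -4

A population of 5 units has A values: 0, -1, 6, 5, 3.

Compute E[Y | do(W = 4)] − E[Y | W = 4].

The intervention sets W=4 in all 5 units regardless of A. Recomputing Y per unit gives 16, 15, 22, 21, 19; average 18.6.
Conditioning on W=4 selects the 4 unit(s) with A ∈ {0, 6, 5, 3}. Their Y values: 16, 22, 21, 19. Mean = 19.5.
Difference = 18.6 − 19.5 = -0.9.

-0.9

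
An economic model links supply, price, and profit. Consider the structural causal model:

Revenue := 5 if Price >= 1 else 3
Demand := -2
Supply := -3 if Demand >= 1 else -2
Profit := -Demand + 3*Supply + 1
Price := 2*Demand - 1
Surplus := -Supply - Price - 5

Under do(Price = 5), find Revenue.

5

Under do(Price=5), the mechanism Price := 2*Demand - 1 is discarded; Price is fixed at 5.
Revenue = 5 if Price >= 1 else 3  [with Price=5]  = 5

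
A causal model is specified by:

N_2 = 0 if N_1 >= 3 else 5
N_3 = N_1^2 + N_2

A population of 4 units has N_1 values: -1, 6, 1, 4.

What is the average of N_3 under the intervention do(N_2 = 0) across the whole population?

Under do(N_2=0), N_2's equation is replaced by N_2=0 for every unit. Per-unit N_3: 1, 36, 1, 16. Mean = 13.5.

13.5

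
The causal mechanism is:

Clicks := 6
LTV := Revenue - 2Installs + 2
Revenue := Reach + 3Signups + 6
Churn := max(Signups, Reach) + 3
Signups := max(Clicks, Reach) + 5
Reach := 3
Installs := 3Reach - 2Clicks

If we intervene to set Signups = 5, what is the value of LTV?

The intervention breaks the incoming arrows to Signups: Signups := max(Clicks, Reach) + 5 no longer applies, and Signups = 5.
Installs = 3Reach - 2Clicks  [with Reach=3, Clicks=6]  = -3
Revenue = Reach + 3Signups + 6  [with Reach=3, Signups=5]  = 24
LTV = Revenue - 2Installs + 2  [with Revenue=24, Installs=-3]  = 32

32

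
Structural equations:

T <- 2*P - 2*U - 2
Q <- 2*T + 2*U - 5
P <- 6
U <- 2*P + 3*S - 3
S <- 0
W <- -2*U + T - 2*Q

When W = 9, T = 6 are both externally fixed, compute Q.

Setting W = 9, T = 6 by intervention discards those variables' equations.
U = 2*P + 3*S - 3  [with P=6, S=0]  = 9
Q = 2*T + 2*U - 5  [with T=6, U=9]  = 25

25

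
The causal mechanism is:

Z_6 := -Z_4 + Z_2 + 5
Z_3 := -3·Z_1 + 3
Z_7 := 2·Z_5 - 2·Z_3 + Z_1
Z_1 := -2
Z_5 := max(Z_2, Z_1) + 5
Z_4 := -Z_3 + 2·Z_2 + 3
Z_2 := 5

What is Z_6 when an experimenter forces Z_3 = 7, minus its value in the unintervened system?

-2

The intervention breaks the incoming arrows to Z_3: Z_3 := -3·Z_1 + 3 no longer applies, and Z_3 = 7.
Z_4 = -Z_3 + 2·Z_2 + 3  [with Z_3=7, Z_2=5]  = 6
Z_6 = -Z_4 + Z_2 + 5  [with Z_4=6, Z_2=5]  = 4
Without intervention: Z_3 = -3·Z_1 + 3  [with Z_1=-2]  = 9; Z_4 = -Z_3 + 2·Z_2 + 3  [with Z_3=9, Z_2=5]  = 4; Z_6 = -Z_4 + Z_2 + 5  [with Z_4=4, Z_2=5]  = 6.
Change = 4 − 6 = -2.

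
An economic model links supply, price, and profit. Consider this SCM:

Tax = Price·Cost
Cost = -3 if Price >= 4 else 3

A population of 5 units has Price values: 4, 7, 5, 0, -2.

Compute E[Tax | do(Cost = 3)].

Under do(Cost=3), Cost's equation is replaced by Cost=3 for every unit. Per-unit Tax: 12, 21, 15, 0, -6. Mean = 8.4.

8.4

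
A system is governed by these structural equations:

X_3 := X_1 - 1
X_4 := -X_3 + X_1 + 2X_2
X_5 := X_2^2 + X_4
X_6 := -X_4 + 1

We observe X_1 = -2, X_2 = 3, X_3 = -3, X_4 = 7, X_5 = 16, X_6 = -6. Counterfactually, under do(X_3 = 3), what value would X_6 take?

The intervention breaks the incoming arrows to X_3: X_3 := X_1 - 1 no longer applies, and X_3 = 3.
X_4 = -X_3 + X_1 + 2X_2  [with X_3=3, X_1=-2, X_2=3]  = 1
X_6 = -X_4 + 1  [with X_4=1]  = 0

0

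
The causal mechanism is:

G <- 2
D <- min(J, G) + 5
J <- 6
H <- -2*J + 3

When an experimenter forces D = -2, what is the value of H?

The intervention breaks the incoming arrows to D: D <- min(J, G) + 5 no longer applies, and D = -2.
H is not downstream of the intervention, so its value is determined by the original equations.
H = -2*J + 3  [with J=6]  = -9

-9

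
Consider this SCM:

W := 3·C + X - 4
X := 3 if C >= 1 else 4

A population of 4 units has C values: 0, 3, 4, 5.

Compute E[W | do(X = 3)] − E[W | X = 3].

Under do(X=3), X's equation is replaced by X=3 for every unit. Per-unit W: -1, 8, 11, 14. Mean = 8.
Observing X=3 restricts to units where X's equation naturally yields 3: C ∈ {3, 4, 5}. In that subpopulation W = 8, 11, 14, mean 11.
Difference = 8 − 11 = -3.

-3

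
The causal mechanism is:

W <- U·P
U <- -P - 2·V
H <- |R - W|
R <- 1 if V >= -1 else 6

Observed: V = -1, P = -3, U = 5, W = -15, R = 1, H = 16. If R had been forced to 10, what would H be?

The intervention breaks the incoming arrows to R: R <- 1 if V >= -1 else 6 no longer applies, and R = 10.
U = -P - 2·V  [with P=-3, V=-1]  = 5
W = U·P  [with U=5, P=-3]  = -15
H = |R - W|  [with R=10, W=-15]  = 25

25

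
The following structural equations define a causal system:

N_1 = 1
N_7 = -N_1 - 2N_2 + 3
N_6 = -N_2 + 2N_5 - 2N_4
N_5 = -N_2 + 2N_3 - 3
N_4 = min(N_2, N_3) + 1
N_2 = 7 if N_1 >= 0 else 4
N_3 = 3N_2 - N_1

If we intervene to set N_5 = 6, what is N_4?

The intervention breaks the incoming arrows to N_5: N_5 = -N_2 + 2N_3 - 3 no longer applies, and N_5 = 6.
Since N_4 is not a descendant of the intervened variable, it is unaffected.
N_2 = 7 if N_1 >= 0 else 4  [with N_1=1]  = 7
N_3 = 3N_2 - N_1  [with N_2=7, N_1=1]  = 20
N_4 = min(N_2, N_3) + 1  [with N_2=7, N_3=20]  = 8

8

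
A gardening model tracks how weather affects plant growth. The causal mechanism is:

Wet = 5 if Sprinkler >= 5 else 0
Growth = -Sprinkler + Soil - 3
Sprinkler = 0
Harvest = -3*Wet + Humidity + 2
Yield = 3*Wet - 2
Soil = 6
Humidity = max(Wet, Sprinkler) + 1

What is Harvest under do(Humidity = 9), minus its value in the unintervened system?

Under do(Humidity=9), the mechanism Humidity = max(Wet, Sprinkler) + 1 is discarded; Humidity is fixed at 9.
Wet = 5 if Sprinkler >= 5 else 0  [with Sprinkler=0]  = 0
Harvest = -3*Wet + Humidity + 2  [with Wet=0, Humidity=9]  = 11
Without intervention: Wet = 5 if Sprinkler >= 5 else 0  [with Sprinkler=0]  = 0; Humidity = max(Wet, Sprinkler) + 1  [with Wet=0, Sprinkler=0]  = 1; Harvest = -3*Wet + Humidity + 2  [with Wet=0, Humidity=1]  = 3.
Change = 11 − 3 = 8.

8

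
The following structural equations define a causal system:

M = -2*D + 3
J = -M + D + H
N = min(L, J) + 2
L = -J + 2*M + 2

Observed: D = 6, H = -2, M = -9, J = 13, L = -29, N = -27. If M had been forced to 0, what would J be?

4

The intervention breaks the incoming arrows to M: M = -2*D + 3 no longer applies, and M = 0.
J = -M + D + H  [with M=0, D=6, H=-2]  = 4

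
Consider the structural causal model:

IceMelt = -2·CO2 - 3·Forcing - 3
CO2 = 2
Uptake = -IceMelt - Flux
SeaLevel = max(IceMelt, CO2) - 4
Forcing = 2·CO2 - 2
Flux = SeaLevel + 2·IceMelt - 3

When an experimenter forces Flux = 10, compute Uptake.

3

The intervention breaks the incoming arrows to Flux: Flux = SeaLevel + 2·IceMelt - 3 no longer applies, and Flux = 10.
Forcing = 2·CO2 - 2  [with CO2=2]  = 2
IceMelt = -2·CO2 - 3·Forcing - 3  [with CO2=2, Forcing=2]  = -13
Uptake = -IceMelt - Flux  [with IceMelt=-13, Flux=10]  = 3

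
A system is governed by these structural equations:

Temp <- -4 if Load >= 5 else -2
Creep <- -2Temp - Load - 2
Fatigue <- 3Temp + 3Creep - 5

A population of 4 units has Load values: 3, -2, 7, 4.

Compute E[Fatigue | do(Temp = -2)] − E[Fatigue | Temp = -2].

-4

Under do(Temp=-2), Temp's equation is replaced by Temp=-2 for every unit. Per-unit Fatigue: -14, 1, -26, -17. Mean = -14.
Observing Temp=-2 restricts to units where Temp's equation naturally yields -2: Load ∈ {3, -2, 4}. In that subpopulation Fatigue = -14, 1, -17, mean -10.
Difference = -14 − (-10) = -4.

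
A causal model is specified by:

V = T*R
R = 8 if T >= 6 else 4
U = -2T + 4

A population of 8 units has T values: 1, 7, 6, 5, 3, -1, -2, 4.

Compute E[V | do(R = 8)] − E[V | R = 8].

-29

Under do(R=8), R's equation is replaced by R=8 for every unit. Per-unit V: 8, 56, 48, 40, 24, -8, -16, 32. Mean = 23.
Observing R=8 restricts to units where R's equation naturally yields 8: T ∈ {7, 6}. In that subpopulation V = 56, 48, mean 52.
Difference = 23 − 52 = -29.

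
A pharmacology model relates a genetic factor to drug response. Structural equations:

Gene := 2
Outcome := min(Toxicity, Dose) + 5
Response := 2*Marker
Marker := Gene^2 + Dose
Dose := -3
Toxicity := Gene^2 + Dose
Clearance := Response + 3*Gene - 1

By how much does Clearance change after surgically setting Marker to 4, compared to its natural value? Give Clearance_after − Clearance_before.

The intervention breaks the incoming arrows to Marker: Marker := Gene^2 + Dose no longer applies, and Marker = 4.
Response = 2*Marker  [with Marker=4]  = 8
Clearance = Response + 3*Gene - 1  [with Response=8, Gene=2]  = 13
Without intervention: Marker = Gene^2 + Dose  [with Gene=2, Dose=-3]  = 1; Response = 2*Marker  [with Marker=1]  = 2; Clearance = Response + 3*Gene - 1  [with Response=2, Gene=2]  = 7.
Change = 13 − 7 = 6.

6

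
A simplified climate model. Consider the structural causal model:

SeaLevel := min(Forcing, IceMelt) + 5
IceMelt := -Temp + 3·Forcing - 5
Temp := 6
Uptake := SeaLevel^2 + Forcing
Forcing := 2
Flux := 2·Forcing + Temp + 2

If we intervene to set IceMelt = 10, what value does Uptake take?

The intervention breaks the incoming arrows to IceMelt: IceMelt := -Temp + 3·Forcing - 5 no longer applies, and IceMelt = 10.
SeaLevel = min(Forcing, IceMelt) + 5  [with Forcing=2, IceMelt=10]  = 7
Uptake = SeaLevel^2 + Forcing  [with SeaLevel=7, Forcing=2]  = 51

51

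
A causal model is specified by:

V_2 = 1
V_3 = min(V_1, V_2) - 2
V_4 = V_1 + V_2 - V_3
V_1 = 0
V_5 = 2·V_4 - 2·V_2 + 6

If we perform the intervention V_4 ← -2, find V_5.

Intervening sets V_4 = -2 and removes its equation (V_4 = V_1 + V_2 - V_3).
V_5 = 2·V_4 - 2·V_2 + 6  [with V_4=-2, V_2=1]  = 0

0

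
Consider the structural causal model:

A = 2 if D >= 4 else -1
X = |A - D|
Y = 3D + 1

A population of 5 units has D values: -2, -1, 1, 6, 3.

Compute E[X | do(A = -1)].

Under do(A=-1), A's equation is replaced by A=-1 for every unit. Per-unit X: 1, 0, 2, 7, 4. Mean = 2.8.

2.8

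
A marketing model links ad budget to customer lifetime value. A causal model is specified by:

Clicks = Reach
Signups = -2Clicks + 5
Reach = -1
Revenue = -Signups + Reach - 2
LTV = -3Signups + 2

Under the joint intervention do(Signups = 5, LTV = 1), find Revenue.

The joint intervention fixes Signups = 5, LTV = 1, removing each variable's own equation.
Revenue = -Signups + Reach - 2  [with Signups=5, Reach=-1]  = -8

-8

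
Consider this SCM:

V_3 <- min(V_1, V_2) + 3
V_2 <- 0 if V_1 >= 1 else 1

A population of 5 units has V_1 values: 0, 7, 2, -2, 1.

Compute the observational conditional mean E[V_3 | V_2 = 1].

2

Observing V_2=1 restricts to units where V_2's equation naturally yields 1: V_1 ∈ {0, -2}. In that subpopulation V_3 = 3, 1, mean 2.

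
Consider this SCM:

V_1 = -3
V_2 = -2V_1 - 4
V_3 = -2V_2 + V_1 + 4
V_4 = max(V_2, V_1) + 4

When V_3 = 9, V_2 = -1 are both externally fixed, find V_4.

The joint intervention fixes V_3 = 9, V_2 = -1, removing each variable's own equation.
V_4 = max(V_2, V_1) + 4  [with V_2=-1, V_1=-3]  = 3

3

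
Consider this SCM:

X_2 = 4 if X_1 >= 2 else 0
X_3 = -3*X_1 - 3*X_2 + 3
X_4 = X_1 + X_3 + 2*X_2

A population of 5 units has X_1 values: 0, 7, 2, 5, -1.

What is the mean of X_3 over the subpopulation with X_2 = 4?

-23

E[X_3|X_2=4] averages over only the 3 units with X_2=4 (X_1 = 7, 2, 5): X_3 = -30, -15, -24, mean -23.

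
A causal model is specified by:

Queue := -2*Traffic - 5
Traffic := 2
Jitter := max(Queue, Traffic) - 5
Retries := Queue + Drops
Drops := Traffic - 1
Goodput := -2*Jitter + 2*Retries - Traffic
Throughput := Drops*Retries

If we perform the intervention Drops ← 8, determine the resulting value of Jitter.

-3

do(Drops=8) replaces the equation Drops := Traffic - 1 with the constant Drops = 8.
Jitter is not downstream of the intervention, so its value is determined by the original equations.
Queue = -2*Traffic - 5  [with Traffic=2]  = -9
Jitter = max(Queue, Traffic) - 5  [with Queue=-9, Traffic=2]  = -3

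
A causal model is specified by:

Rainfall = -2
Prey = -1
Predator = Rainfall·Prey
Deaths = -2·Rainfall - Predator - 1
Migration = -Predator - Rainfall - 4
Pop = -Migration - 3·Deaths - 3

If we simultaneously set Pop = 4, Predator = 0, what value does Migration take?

Under do(Pop = 4, Predator = 0), each intervened variable's structural equation is replaced by its fixed value.
Migration = -Predator - Rainfall - 4  [with Predator=0, Rainfall=-2]  = -2

-2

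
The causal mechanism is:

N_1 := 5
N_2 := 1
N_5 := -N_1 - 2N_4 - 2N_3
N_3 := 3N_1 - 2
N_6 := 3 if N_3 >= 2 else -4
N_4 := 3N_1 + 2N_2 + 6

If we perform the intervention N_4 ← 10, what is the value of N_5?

-51

Intervening sets N_4 = 10 and removes its equation (N_4 := 3N_1 + 2N_2 + 6).
N_3 = 3N_1 - 2  [with N_1=5]  = 13
N_5 = -N_1 - 2N_4 - 2N_3  [with N_1=5, N_4=10, N_3=13]  = -51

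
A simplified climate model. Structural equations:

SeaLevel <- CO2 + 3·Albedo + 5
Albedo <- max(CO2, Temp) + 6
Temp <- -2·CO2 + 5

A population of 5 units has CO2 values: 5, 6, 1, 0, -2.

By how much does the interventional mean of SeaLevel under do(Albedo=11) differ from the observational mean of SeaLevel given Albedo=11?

-0.5

The intervention sets Albedo=11 in all 5 units regardless of CO2. Recomputing SeaLevel per unit gives 43, 44, 39, 38, 36; average 40.
E[SeaLevel|Albedo=11] averages over only the 2 units with Albedo=11 (CO2 = 5, 0): SeaLevel = 43, 38, mean 40.5.
Difference = 40 − 40.5 = -0.5.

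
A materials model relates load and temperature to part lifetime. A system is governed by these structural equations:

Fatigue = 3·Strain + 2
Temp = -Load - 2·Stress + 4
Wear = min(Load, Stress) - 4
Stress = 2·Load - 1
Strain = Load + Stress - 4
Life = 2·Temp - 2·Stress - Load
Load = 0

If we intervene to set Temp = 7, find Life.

16

The intervention breaks the incoming arrows to Temp: Temp = -Load - 2·Stress + 4 no longer applies, and Temp = 7.
Stress = 2·Load - 1  [with Load=0]  = -1
Life = 2·Temp - 2·Stress - Load  [with Temp=7, Stress=-1, Load=0]  = 16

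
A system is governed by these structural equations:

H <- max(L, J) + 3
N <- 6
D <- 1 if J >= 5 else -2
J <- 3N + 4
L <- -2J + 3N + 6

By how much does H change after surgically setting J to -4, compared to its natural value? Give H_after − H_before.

Under do(J=-4), the mechanism J <- 3N + 4 is discarded; J is fixed at -4.
L = -2J + 3N + 6  [with J=-4, N=6]  = 32
H = max(L, J) + 3  [with L=32, J=-4]  = 35
Without intervention: J = 3N + 4  [with N=6]  = 22; L = -2J + 3N + 6  [with J=22, N=6]  = -20; H = max(L, J) + 3  [with L=-20, J=22]  = 25.
Change = 35 − 25 = 10.

10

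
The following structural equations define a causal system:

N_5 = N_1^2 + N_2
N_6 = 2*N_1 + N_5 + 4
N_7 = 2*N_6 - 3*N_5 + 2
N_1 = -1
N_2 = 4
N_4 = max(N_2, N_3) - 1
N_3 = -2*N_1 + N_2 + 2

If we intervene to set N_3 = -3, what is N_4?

3

The intervention breaks the incoming arrows to N_3: N_3 = -2*N_1 + N_2 + 2 no longer applies, and N_3 = -3.
N_4 = max(N_2, N_3) - 1  [with N_2=4, N_3=-3]  = 3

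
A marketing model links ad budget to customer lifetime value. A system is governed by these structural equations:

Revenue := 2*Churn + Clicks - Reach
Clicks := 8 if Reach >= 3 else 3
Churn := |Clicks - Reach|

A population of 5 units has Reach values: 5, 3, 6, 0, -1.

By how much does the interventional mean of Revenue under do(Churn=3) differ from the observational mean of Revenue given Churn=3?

Every unit gets Churn=3 under the intervention. Revenue values become 9, 11, 8, 9, 10; E[Revenue|do(Churn=3)] = 9.4.
Conditioning on Churn=3 selects the 2 unit(s) with Reach ∈ {5, 0}. Their Revenue values: 9, 9. Mean = 9.
Difference = 9.4 − 9 = 0.4.

0.4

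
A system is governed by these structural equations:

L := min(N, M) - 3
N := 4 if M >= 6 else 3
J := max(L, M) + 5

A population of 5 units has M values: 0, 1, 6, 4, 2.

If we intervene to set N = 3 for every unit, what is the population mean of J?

7.6

Under do(N=3), N's equation is replaced by N=3 for every unit. Per-unit J: 5, 6, 11, 9, 7. Mean = 7.6.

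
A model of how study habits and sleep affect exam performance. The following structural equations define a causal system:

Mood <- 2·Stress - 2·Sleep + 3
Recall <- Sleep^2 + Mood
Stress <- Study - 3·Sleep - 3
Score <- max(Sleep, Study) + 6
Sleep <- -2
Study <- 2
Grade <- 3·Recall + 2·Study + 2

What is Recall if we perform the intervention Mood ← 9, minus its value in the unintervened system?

-8

The intervention breaks the incoming arrows to Mood: Mood <- 2·Stress - 2·Sleep + 3 no longer applies, and Mood = 9.
Recall = Sleep^2 + Mood  [with Sleep=-2, Mood=9]  = 13
Without intervention: Stress = Study - 3·Sleep - 3  [with Study=2, Sleep=-2]  = 5; Mood = 2·Stress - 2·Sleep + 3  [with Stress=5, Sleep=-2]  = 17; Recall = Sleep^2 + Mood  [with Sleep=-2, Mood=17]  = 21.
Change = 13 − 21 = -8.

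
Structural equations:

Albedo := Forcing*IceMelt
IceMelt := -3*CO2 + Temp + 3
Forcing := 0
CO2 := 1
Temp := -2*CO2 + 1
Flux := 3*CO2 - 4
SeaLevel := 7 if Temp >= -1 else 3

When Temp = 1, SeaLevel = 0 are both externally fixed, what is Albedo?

The joint intervention fixes Temp = 1, SeaLevel = 0, removing each variable's own equation.
IceMelt = -3*CO2 + Temp + 3  [with CO2=1, Temp=1]  = 1
Albedo = Forcing*IceMelt  [with Forcing=0, IceMelt=1]  = 0

0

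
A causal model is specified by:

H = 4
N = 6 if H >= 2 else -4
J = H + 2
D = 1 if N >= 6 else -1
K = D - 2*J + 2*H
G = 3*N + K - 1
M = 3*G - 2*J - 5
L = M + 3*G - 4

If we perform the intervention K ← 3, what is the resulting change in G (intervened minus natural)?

6

The intervention breaks the incoming arrows to K: K = D - 2*J + 2*H no longer applies, and K = 3.
N = 6 if H >= 2 else -4  [with H=4]  = 6
G = 3*N + K - 1  [with N=6, K=3]  = 20
Without intervention: N = 6 if H >= 2 else -4  [with H=4]  = 6; J = H + 2  [with H=4]  = 6; D = 1 if N >= 6 else -1  [with N=6]  = 1; K = D - 2*J + 2*H  [with D=1, J=6, H=4]  = -3; G = 3*N + K - 1  [with N=6, K=-3]  = 14.
Change = 20 − 14 = 6.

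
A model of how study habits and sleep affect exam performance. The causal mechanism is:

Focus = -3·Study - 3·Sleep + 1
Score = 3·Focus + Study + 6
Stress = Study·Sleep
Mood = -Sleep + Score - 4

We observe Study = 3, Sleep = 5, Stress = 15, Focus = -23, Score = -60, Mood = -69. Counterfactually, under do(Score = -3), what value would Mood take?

The intervention breaks the incoming arrows to Score: Score = 3·Focus + Study + 6 no longer applies, and Score = -3.
Mood = -Sleep + Score - 4  [with Sleep=5, Score=-3]  = -12

-12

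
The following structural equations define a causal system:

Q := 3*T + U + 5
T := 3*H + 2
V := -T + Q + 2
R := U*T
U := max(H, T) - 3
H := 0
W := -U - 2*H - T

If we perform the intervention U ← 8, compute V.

do(U=8) replaces the equation U := max(H, T) - 3 with the constant U = 8.
T = 3*H + 2  [with H=0]  = 2
Q = 3*T + U + 5  [with T=2, U=8]  = 19
V = -T + Q + 2  [with T=2, Q=19]  = 19

19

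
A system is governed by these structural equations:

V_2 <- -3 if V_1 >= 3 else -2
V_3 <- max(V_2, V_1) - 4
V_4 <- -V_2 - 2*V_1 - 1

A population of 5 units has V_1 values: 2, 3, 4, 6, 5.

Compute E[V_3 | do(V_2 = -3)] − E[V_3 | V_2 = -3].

-0.5

Under do(V_2=-3), V_2's equation is replaced by V_2=-3 for every unit. Per-unit V_3: -2, -1, 0, 2, 1. Mean = 0.
Conditioning on V_2=-3 selects the 4 unit(s) with V_1 ∈ {3, 4, 6, 5}. Their V_3 values: -1, 0, 2, 1. Mean = 0.5.
Difference = 0 − 0.5 = -0.5.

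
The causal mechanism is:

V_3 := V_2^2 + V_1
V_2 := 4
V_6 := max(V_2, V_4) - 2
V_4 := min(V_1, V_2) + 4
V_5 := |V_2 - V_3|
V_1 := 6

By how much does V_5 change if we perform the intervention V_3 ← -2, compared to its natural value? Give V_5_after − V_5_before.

do(V_3=-2) replaces the equation V_3 := V_2^2 + V_1 with the constant V_3 = -2.
V_5 = |V_2 - V_3|  [with V_2=4, V_3=-2]  = 6
Without intervention: V_3 = V_2^2 + V_1  [with V_2=4, V_1=6]  = 22; V_5 = |V_2 - V_3|  [with V_2=4, V_3=22]  = 18.
Change = 6 − 18 = -12.

-12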